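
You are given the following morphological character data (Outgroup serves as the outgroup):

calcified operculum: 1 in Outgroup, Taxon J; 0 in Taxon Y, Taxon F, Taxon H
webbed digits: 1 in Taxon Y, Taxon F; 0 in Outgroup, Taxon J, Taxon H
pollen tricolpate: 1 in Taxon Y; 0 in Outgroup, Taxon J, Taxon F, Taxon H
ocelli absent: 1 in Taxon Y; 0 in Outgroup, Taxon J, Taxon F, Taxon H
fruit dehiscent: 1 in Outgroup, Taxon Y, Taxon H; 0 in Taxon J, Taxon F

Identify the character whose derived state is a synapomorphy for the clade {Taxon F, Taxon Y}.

Character polarity is set by the outgroup: the derived state is whichever differs from the outgroup's state, so for calcified operculum, fruit dehiscent the derived state is '0', and for the remaining characters it is '1'.
calcified operculum: derived state '0' in Taxon F, Taxon H, and Taxon Y only — synapomorphy for {Taxon F, Taxon H, Taxon Y}.
webbed digits (derived state '1') is shared by Taxon F and Taxon Y — a synapomorphy uniting that clade.
pollen tricolpate: derived state '1' in Taxon Y only — an autapomorphy, so it tells us nothing about relationships among taxa.
ocelli absent: derived state '1' in Taxon Y only — an autapomorphy, so it tells us nothing about relationships among taxa.
fruit dehiscent (state '0') occurs in Taxon F and Taxon J but conflicts with the nesting implied by the other characters — most parsimoniously interpreted as homoplasy.
Most parsimonious ingroup topology: (Taxon J,((Taxon Y,Taxon F),Taxon H)).
The clade {Taxon F, Taxon Y} is supported by webbed digits: its derived state '1' occurs in exactly those taxa and in no other taxon (including the outgroup).

webbed digits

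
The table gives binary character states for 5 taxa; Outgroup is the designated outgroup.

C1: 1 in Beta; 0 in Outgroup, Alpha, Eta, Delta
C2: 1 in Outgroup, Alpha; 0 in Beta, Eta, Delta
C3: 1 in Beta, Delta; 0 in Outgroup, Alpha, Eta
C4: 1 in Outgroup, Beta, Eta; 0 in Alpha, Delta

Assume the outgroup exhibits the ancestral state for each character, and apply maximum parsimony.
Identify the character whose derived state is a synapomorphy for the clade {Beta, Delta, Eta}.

C2

Character polarity is set by the outgroup: the derived state is whichever differs from the outgroup's state, so for C2, C4 the derived state is '0', and for the remaining characters it is '1'.
C1: derived state '1' in Beta only — an autapomorphy, so it tells us nothing about relationships among taxa.
Only Beta, Delta, and Eta show the derived state '0' for C2, supporting them as a clade.
Only Beta and Delta show the derived state '1' for C3, supporting them as a clade.
C4 (state '0') occurs in Alpha and Delta but conflicts with the nesting implied by the other characters — most parsimoniously interpreted as homoplasy.
Most parsimonious ingroup topology: (((Beta,Delta),Eta),Alpha).
The clade {Beta, Delta, Eta} is supported by C2: its derived state '0' occurs in exactly those taxa and in no other taxon (including the outgroup).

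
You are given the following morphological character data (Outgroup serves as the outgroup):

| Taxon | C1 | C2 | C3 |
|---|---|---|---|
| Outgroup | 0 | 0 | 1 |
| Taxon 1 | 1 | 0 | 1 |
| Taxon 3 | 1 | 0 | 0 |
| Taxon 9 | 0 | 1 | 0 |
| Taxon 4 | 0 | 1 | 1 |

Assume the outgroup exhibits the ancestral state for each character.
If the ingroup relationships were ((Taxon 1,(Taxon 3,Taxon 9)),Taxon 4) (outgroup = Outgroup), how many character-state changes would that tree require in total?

5

Map each character onto ((Taxon 1,(Taxon 3,Taxon 9)),Taxon 4) (rooted by Outgroup) and count the minimum state changes it requires (Fitch parsimony):
C1: 2; C2: 2; C3: 1.
Total tree length = 5.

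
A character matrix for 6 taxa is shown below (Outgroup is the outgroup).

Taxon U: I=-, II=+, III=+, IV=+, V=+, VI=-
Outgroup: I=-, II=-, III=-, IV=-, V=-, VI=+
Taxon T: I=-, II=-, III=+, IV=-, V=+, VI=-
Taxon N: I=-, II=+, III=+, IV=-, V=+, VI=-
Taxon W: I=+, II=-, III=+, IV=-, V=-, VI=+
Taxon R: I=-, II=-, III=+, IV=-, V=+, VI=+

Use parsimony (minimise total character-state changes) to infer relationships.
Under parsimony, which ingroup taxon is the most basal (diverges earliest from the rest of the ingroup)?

Taxon W

Character polarity is set by the outgroup: the derived state is whichever differs from the outgroup's state, so for VI the derived state is '-', and for the remaining characters it is '+'.
I (derived state '+') is unique to Taxon W (autapomorphy; uninformative for grouping).
II (derived state '+') is shared by Taxon N and Taxon U — a synapomorphy uniting that clade.
III (derived state '+') is shared by all ingroup taxa — unites the whole ingroup.
IV: derived state '+' in Taxon U only — an autapomorphy, so it tells us nothing about relationships among taxa.
V: derived state '+' in Taxon N, Taxon R, Taxon T, and Taxon U only — synapomorphy for {Taxon N, Taxon R, Taxon T, Taxon U}.
VI (derived state '-') is shared by Taxon N, Taxon T, and Taxon U — a synapomorphy uniting that clade.
Most parsimonious ingroup topology: ((Taxon R,((Taxon U,Taxon N),Taxon T)),Taxon W).
Taxon W is sister to the clade containing all other ingroup taxa, so it is the earliest-diverging (most basal) ingroup lineage.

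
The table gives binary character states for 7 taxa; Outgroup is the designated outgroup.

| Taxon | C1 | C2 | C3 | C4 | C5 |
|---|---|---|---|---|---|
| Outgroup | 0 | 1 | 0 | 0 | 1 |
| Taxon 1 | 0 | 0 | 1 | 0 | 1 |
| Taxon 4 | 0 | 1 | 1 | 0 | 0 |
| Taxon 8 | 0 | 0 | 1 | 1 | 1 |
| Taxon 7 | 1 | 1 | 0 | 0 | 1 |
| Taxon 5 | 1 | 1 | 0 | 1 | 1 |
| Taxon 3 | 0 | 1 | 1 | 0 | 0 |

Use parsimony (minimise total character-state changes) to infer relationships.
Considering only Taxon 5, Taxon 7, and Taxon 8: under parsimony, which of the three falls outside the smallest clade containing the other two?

Taxon 8

Character polarity is set by the outgroup: the derived state is whichever differs from the outgroup's state, so for C2, C5 the derived state is '0', and for the remaining characters it is '1'.
C1: derived state '1' in Taxon 5 and Taxon 7 only — synapomorphy for {Taxon 5, Taxon 7}.
C2: derived state '0' in Taxon 1 and Taxon 8 only — synapomorphy for {Taxon 1, Taxon 8}.
C3: derived state '1' in Taxon 1, Taxon 3, Taxon 4, and Taxon 8 only — synapomorphy for {Taxon 1, Taxon 3, Taxon 4, Taxon 8}.
C4 groups Taxon 5 and Taxon 8, which is incompatible with the clades supported by the remaining characters; treating it as convergent (homoplasy) costs fewer steps than any alternative tree.
C5: derived state '0' in Taxon 3 and Taxon 4 only — synapomorphy for {Taxon 3, Taxon 4}.
Most parsimonious ingroup topology: (((Taxon 1,Taxon 8),(Taxon 4,Taxon 3)),(Taxon 7,Taxon 5)).
Taxon 7 and Taxon 5 share a more recent common ancestor with each other than either does with Taxon 8, so Taxon 8 is the least closely related of the three.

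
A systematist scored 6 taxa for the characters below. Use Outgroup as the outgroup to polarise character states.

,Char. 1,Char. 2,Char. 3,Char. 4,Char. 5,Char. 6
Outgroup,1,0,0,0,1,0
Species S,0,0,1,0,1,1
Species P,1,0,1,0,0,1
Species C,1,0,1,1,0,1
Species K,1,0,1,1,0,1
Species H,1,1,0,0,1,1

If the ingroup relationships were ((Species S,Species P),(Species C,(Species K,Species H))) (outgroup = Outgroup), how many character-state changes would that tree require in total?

10

Map each character onto ((Species S,Species P),(Species C,(Species K,Species H))) (rooted by Outgroup) and count the minimum state changes it requires (Fitch parsimony):
Char. 1: 1; Char. 2: 1; Char. 3: 2; Char. 4: 2; Char. 5: 3; Char. 6: 1.
Total tree length = 10.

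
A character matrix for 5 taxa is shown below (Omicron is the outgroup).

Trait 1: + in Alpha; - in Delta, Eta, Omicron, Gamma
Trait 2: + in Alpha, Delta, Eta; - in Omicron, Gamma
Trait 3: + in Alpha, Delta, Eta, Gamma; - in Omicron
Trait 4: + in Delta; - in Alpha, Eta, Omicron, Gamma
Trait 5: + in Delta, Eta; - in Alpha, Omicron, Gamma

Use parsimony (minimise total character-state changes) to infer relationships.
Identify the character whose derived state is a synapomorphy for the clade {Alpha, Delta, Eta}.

The outgroup has state '-' for every character, so '+' is the derived state throughout.
Trait 1: derived state '+' in Alpha only — an autapomorphy, so it tells us nothing about relationships among taxa.
Only Alpha, Delta, and Eta show the derived state '+' for Trait 2, supporting them as a clade.
Trait 3 (derived state '+') is shared by all ingroup taxa — unites the whole ingroup.
Trait 4: derived state '+' in Delta only — an autapomorphy, so it tells us nothing about relationships among taxa.
Trait 5 (derived state '+') is shared by Delta and Eta — a synapomorphy uniting that clade.
Most parsimonious ingroup topology: (((Delta,Eta),Alpha),Gamma).
The clade {Alpha, Delta, Eta} is supported by Trait 2: its derived state '+' occurs in exactly those taxa and in no other taxon (including the outgroup).

Trait 2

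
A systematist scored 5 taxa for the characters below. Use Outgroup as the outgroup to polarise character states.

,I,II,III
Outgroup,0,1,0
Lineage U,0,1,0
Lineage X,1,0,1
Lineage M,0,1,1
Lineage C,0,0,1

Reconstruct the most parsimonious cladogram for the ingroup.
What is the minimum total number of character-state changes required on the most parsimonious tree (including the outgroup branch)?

3

Character polarity is set by the outgroup: the derived state is whichever differs from the outgroup's state, so for II the derived state is '0', and for the remaining characters it is '1'.
I: derived state '1' in Lineage X only — an autapomorphy, so it tells us nothing about relationships among taxa.
Only Lineage C and Lineage X show the derived state '0' for II, supporting them as a clade.
III (derived state '1') is shared by Lineage C, Lineage M, and Lineage X — a synapomorphy uniting that clade.
Most parsimonious ingroup topology: (Lineage U,((Lineage X,Lineage C),Lineage M)).
Changes per character on this tree: I: 1; II: 1; III: 1.
Total = 3.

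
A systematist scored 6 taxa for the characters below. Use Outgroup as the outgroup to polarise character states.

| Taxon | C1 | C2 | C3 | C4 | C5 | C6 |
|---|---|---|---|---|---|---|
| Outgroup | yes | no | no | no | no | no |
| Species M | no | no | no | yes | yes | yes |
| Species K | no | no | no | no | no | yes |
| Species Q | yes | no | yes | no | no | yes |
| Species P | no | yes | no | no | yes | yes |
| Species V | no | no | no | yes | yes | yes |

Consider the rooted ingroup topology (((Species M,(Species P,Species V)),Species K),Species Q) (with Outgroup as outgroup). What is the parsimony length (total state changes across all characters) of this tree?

Map each character onto (((Species M,(Species P,Species V)),Species K),Species Q) (rooted by Outgroup) and count the minimum state changes it requires (Fitch parsimony):
C1: 1; C2: 1; C3: 1; C4: 2; C5: 1; C6: 1.
Total tree length = 7.

7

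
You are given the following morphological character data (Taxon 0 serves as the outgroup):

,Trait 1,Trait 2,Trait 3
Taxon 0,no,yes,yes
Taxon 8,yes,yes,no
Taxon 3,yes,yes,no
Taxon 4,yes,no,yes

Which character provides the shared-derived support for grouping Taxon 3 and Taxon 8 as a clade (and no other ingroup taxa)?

Character polarity is set by the outgroup: the derived state is whichever differs from the outgroup's state, so for Trait 2, Trait 3 the derived state is 'no', and for the remaining characters it is 'yes'.
Trait 1 (derived state 'yes') is shared by all ingroup taxa — unites the whole ingroup.
Trait 2 (derived state 'no') is unique to Taxon 4 (autapomorphy; uninformative for grouping).
Trait 3 (derived state 'no') is shared by Taxon 3 and Taxon 8 — a synapomorphy uniting that clade.
Most parsimonious ingroup topology: ((Taxon 8,Taxon 3),Taxon 4).
The clade {Taxon 3, Taxon 8} is supported by Trait 3: its derived state 'no' occurs in exactly those taxa and in no other taxon (including the outgroup).

Trait 3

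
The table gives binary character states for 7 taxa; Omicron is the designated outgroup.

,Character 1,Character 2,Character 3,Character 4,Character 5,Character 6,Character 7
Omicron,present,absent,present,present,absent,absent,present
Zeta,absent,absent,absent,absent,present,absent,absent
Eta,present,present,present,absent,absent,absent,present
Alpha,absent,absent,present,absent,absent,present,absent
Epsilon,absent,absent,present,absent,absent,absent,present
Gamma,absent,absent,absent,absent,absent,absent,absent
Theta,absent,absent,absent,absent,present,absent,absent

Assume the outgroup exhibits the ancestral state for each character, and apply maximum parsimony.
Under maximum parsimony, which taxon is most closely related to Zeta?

Character polarity is set by the outgroup: the derived state is whichever differs from the outgroup's state, so for Character 1, Character 3, Character 4, Character 7 the derived state is 'absent', and for the remaining characters it is 'present'.
Character 1: derived state 'absent' in Alpha, Epsilon, Gamma, Theta, and Zeta only — synapomorphy for {Alpha, Epsilon, Gamma, Theta, Zeta}.
Character 2: derived state 'present' in Eta only — an autapomorphy, so it tells us nothing about relationships among taxa.
Character 3 (derived state 'absent') is shared by Gamma, Theta, and Zeta — a synapomorphy uniting that clade.
All ingroup taxa share the derived state 'absent' for Character 4; it defines the ingroup but does not resolve relationships within it.
Only Theta and Zeta show the derived state 'present' for Character 5, supporting them as a clade.
Character 6: derived state 'present' in Alpha only — an autapomorphy, so it tells us nothing about relationships among taxa.
Only Alpha, Gamma, Theta, and Zeta show the derived state 'absent' for Character 7, supporting them as a clade.
Most parsimonious ingroup topology: (((((Zeta,Theta),Gamma),Alpha),Epsilon),Eta).
Zeta and Theta form a cherry on this tree, so they are sister taxa.

Theta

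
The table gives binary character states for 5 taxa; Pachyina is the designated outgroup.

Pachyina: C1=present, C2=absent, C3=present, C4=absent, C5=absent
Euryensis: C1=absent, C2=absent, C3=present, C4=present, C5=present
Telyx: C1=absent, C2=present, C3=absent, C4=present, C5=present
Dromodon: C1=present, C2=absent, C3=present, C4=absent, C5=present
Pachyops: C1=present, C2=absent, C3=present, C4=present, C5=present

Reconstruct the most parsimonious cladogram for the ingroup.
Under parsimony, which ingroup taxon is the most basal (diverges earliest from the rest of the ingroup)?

Dromodon

Character polarity is set by the outgroup: the derived state is whichever differs from the outgroup's state, so for C1, C3 the derived state is 'absent', and for the remaining characters it is 'present'.
C1: derived state 'absent' in Euryensis and Telyx only — synapomorphy for {Euryensis, Telyx}.
C2 (derived state 'present') is unique to Telyx (autapomorphy; uninformative for grouping).
C3: derived state 'absent' in Telyx only — an autapomorphy, so it tells us nothing about relationships among taxa.
C4 (derived state 'present') is shared by Euryensis, Pachyops, and Telyx — a synapomorphy uniting that clade.
All ingroup taxa share the derived state 'present' for C5; it defines the ingroup but does not resolve relationships within it.
Most parsimonious ingroup topology: (((Euryensis,Telyx),Pachyops),Dromodon).
Dromodon is sister to the clade containing all other ingroup taxa, so it is the earliest-diverging (most basal) ingroup lineage.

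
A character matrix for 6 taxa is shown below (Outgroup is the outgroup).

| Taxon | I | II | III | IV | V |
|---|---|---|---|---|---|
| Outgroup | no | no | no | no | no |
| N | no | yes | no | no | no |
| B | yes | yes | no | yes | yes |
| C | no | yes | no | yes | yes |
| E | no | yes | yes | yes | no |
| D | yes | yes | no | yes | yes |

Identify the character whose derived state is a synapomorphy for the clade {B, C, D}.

V

The outgroup has state 'no' for every character, so 'yes' is the derived state throughout.
Only B and D show the derived state 'yes' for I, supporting them as a clade.
All ingroup taxa share the derived state 'yes' for II; it defines the ingroup but does not resolve relationships within it.
III (derived state 'yes') is unique to E (autapomorphy; uninformative for grouping).
IV: derived state 'yes' in B, C, D, and E only — synapomorphy for {B, C, D, E}.
V: derived state 'yes' in B, C, and D only — synapomorphy for {B, C, D}.
Most parsimonious ingroup topology: ((((B,D),C),E),N).
The clade {B, C, D} is supported by V: its derived state 'yes' occurs in exactly those taxa and in no other taxon (including the outgroup).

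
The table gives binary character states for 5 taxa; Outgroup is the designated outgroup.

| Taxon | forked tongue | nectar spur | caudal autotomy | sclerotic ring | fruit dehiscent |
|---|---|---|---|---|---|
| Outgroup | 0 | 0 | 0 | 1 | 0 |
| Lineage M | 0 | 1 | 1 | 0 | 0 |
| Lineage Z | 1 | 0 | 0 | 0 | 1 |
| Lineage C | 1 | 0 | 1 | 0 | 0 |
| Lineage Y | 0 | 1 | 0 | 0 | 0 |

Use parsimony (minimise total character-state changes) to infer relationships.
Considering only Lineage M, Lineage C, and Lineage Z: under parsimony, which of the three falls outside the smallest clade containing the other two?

Character polarity is set by the outgroup: the derived state is whichever differs from the outgroup's state, so for sclerotic ring the derived state is '0', and for the remaining characters it is '1'.
forked tongue (derived state '1') is shared by Lineage C and Lineage Z — a synapomorphy uniting that clade.
nectar spur (derived state '1') is shared by Lineage M and Lineage Y — a synapomorphy uniting that clade.
caudal autotomy (state '1') occurs in Lineage C and Lineage M but conflicts with the nesting implied by the other characters — most parsimoniously interpreted as homoplasy.
All ingroup taxa share the derived state '0' for sclerotic ring; it defines the ingroup but does not resolve relationships within it.
fruit dehiscent (derived state '1') is unique to Lineage Z (autapomorphy; uninformative for grouping).
Most parsimonious ingroup topology: ((Lineage M,Lineage Y),(Lineage Z,Lineage C)).
Lineage C and Lineage Z share a more recent common ancestor with each other than either does with Lineage M, so Lineage M is the least closely related of the three.

Lineage M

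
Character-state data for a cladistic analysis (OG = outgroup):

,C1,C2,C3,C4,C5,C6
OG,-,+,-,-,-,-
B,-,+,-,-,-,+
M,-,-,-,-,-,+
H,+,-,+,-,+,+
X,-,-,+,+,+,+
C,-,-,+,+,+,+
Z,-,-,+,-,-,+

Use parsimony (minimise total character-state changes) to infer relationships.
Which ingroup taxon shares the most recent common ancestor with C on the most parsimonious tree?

X

Character polarity is set by the outgroup: the derived state is whichever differs from the outgroup's state, so for C2 the derived state is '-', and for the remaining characters it is '+'.
C1: derived state '+' in H only — an autapomorphy, so it tells us nothing about relationships among taxa.
Only C, H, M, X, and Z show the derived state '-' for C2, supporting them as a clade.
Only C, H, X, and Z show the derived state '+' for C3, supporting them as a clade.
Only C and X show the derived state '+' for C4, supporting them as a clade.
C5: derived state '+' in C, H, and X only — synapomorphy for {C, H, X}.
All ingroup taxa share the derived state '+' for C6; it defines the ingroup but does not resolve relationships within it.
Most parsimonious ingroup topology: (((((X,C),H),Z),M),B).
C and X form a cherry on this tree, so they are sister taxa.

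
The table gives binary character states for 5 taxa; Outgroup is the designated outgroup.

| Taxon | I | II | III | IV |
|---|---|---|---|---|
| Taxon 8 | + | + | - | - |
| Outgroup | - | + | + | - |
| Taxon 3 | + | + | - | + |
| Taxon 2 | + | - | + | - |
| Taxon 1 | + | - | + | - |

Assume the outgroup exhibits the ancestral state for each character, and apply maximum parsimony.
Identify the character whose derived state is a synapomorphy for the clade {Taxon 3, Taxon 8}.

Character polarity is set by the outgroup: the derived state is whichever differs from the outgroup's state, so for II, III the derived state is '-', and for the remaining characters it is '+'.
I (derived state '+') is shared by all ingroup taxa — unites the whole ingroup.
Only Taxon 1 and Taxon 2 show the derived state '-' for II, supporting them as a clade.
Only Taxon 3 and Taxon 8 show the derived state '-' for III, supporting them as a clade.
IV (derived state '+') is unique to Taxon 3 (autapomorphy; uninformative for grouping).
Most parsimonious ingroup topology: ((Taxon 2,Taxon 1),(Taxon 3,Taxon 8)).
The clade {Taxon 3, Taxon 8} is supported by III: its derived state '-' occurs in exactly those taxa and in no other taxon (including the outgroup).

III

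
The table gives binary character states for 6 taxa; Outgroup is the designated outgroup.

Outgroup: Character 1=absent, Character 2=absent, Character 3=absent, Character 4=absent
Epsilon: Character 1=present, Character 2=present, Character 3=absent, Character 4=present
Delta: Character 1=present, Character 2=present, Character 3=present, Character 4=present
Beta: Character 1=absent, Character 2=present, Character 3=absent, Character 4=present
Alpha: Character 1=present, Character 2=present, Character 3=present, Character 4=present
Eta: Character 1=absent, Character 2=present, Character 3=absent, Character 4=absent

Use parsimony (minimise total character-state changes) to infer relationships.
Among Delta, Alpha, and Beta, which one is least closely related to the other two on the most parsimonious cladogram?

Beta

The outgroup has state 'absent' for every character, so 'present' is the derived state throughout.
Only Alpha, Delta, and Epsilon show the derived state 'present' for Character 1, supporting them as a clade.
Character 2 (derived state 'present') is shared by all ingroup taxa — unites the whole ingroup.
Character 3 (derived state 'present') is shared by Alpha and Delta — a synapomorphy uniting that clade.
Character 4 (derived state 'present') is shared by Alpha, Beta, Delta, and Epsilon — a synapomorphy uniting that clade.
Most parsimonious ingroup topology: (((Epsilon,(Delta,Alpha)),Beta),Eta).
Delta and Alpha share a more recent common ancestor with each other than either does with Beta, so Beta is the least closely related of the three.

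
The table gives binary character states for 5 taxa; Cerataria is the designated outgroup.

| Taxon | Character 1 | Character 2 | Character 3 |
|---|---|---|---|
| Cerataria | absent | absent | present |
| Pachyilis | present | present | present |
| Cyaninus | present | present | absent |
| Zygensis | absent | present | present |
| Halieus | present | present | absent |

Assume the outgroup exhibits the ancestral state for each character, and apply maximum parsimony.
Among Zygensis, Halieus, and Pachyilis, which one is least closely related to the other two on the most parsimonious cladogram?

Character polarity is set by the outgroup: the derived state is whichever differs from the outgroup's state, so for Character 3 the derived state is 'absent', and for the remaining characters it is 'present'.
Character 1 (derived state 'present') is shared by Cyaninus, Halieus, and Pachyilis — a synapomorphy uniting that clade.
All ingroup taxa share the derived state 'present' for Character 2; it defines the ingroup but does not resolve relationships within it.
Only Cyaninus and Halieus show the derived state 'absent' for Character 3, supporting them as a clade.
Most parsimonious ingroup topology: ((Pachyilis,(Cyaninus,Halieus)),Zygensis).
Pachyilis and Halieus share a more recent common ancestor with each other than either does with Zygensis, so Zygensis is the least closely related of the three.

Zygensis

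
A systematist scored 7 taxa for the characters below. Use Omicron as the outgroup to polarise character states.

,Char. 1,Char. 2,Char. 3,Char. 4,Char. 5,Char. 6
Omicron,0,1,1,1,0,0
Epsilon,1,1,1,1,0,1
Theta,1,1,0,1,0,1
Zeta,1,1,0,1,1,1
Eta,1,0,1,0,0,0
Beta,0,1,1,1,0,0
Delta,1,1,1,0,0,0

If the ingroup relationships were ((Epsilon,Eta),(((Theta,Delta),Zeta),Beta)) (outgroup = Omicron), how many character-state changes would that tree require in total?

Map each character onto ((Epsilon,Eta),(((Theta,Delta),Zeta),Beta)) (rooted by Omicron) and count the minimum state changes it requires (Fitch parsimony):
Char. 1: 2; Char. 2: 1; Char. 3: 2; Char. 4: 2; Char. 5: 1; Char. 6: 3.
Total tree length = 11.

11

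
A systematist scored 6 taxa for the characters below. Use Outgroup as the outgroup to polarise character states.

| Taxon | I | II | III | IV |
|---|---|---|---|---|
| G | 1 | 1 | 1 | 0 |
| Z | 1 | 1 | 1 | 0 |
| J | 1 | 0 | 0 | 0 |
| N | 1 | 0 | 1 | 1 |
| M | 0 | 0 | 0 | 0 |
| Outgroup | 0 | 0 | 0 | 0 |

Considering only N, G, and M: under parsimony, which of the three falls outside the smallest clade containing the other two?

M

The outgroup has state '0' for every character, so '1' is the derived state throughout.
I (derived state '1') is shared by G, J, N, and Z — a synapomorphy uniting that clade.
Only G and Z show the derived state '1' for II, supporting them as a clade.
Only G, N, and Z show the derived state '1' for III, supporting them as a clade.
IV: derived state '1' in N only — an autapomorphy, so it tells us nothing about relationships among taxa.
Most parsimonious ingroup topology: (M,(((G,Z),N),J)).
N and G share a more recent common ancestor with each other than either does with M, so M is the least closely related of the three.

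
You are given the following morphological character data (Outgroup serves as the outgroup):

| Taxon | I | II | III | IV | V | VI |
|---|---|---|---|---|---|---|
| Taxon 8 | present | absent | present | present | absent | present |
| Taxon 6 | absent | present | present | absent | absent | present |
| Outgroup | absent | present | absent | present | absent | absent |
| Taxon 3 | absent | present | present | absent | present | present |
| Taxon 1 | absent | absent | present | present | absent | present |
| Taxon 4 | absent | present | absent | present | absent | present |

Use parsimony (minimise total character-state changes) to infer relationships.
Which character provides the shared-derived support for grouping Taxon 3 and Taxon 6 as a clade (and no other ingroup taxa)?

IV

Character polarity is set by the outgroup: the derived state is whichever differs from the outgroup's state, so for II, IV the derived state is 'absent', and for the remaining characters it is 'present'.
I (derived state 'present') is unique to Taxon 8 (autapomorphy; uninformative for grouping).
II (derived state 'absent') is shared by Taxon 1 and Taxon 8 — a synapomorphy uniting that clade.
Only Taxon 1, Taxon 3, Taxon 6, and Taxon 8 show the derived state 'present' for III, supporting them as a clade.
Only Taxon 3 and Taxon 6 show the derived state 'absent' for IV, supporting them as a clade.
V (derived state 'present') is unique to Taxon 3 (autapomorphy; uninformative for grouping).
VI (derived state 'present') is shared by all ingroup taxa — unites the whole ingroup.
Most parsimonious ingroup topology: (Taxon 4,((Taxon 1,Taxon 8),(Taxon 3,Taxon 6))).
The clade {Taxon 3, Taxon 6} is supported by IV: its derived state 'absent' occurs in exactly those taxa and in no other taxon (including the outgroup).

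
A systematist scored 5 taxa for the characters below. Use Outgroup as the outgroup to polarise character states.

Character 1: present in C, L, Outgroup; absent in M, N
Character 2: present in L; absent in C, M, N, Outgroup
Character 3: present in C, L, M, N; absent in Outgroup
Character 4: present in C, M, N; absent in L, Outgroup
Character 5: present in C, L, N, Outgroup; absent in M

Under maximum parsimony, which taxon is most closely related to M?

N

Character polarity is set by the outgroup: the derived state is whichever differs from the outgroup's state, so for Character 1, Character 5 the derived state is 'absent', and for the remaining characters it is 'present'.
Character 1 (derived state 'absent') is shared by M and N — a synapomorphy uniting that clade.
Character 2 (derived state 'present') is unique to L (autapomorphy; uninformative for grouping).
Character 3 (derived state 'present') is shared by all ingroup taxa — unites the whole ingroup.
Only C, M, and N show the derived state 'present' for Character 4, supporting them as a clade.
Character 5 (derived state 'absent') is unique to M (autapomorphy; uninformative for grouping).
Most parsimonious ingroup topology: (L,(C,(N,M))).
M and N form a cherry on this tree, so they are sister taxa.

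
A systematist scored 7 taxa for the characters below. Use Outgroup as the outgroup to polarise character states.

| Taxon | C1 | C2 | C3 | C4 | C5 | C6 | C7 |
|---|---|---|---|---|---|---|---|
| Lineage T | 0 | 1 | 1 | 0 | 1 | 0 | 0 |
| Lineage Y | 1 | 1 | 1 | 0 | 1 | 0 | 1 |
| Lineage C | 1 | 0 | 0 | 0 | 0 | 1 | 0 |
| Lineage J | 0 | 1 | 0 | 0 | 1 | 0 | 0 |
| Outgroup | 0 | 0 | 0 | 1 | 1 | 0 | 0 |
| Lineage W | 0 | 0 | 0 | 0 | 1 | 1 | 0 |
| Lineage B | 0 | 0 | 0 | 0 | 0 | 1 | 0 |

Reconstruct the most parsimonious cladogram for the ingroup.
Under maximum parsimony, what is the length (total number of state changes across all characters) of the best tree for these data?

Character polarity is set by the outgroup: the derived state is whichever differs from the outgroup's state, so for C4, C5 the derived state is '0', and for the remaining characters it is '1'.
C1 (state '1') occurs in Lineage C and Lineage Y but conflicts with the nesting implied by the other characters — most parsimoniously interpreted as homoplasy.
C2 (derived state '1') is shared by Lineage J, Lineage T, and Lineage Y — a synapomorphy uniting that clade.
C3 (derived state '1') is shared by Lineage T and Lineage Y — a synapomorphy uniting that clade.
C4 (derived state '0') is shared by all ingroup taxa — unites the whole ingroup.
Only Lineage B and Lineage C show the derived state '0' for C5, supporting them as a clade.
C6 (derived state '1') is shared by Lineage B, Lineage C, and Lineage W — a synapomorphy uniting that clade.
C7: derived state '1' in Lineage Y only — an autapomorphy, so it tells us nothing about relationships among taxa.
Most parsimonious ingroup topology: ((Lineage W,(Lineage C,Lineage B)),(Lineage J,(Lineage T,Lineage Y))).
Changes per character on this tree: C1: 2; C2: 1; C3: 1; C4: 1; C5: 1; C6: 1; C7: 1.
Total = 8.

8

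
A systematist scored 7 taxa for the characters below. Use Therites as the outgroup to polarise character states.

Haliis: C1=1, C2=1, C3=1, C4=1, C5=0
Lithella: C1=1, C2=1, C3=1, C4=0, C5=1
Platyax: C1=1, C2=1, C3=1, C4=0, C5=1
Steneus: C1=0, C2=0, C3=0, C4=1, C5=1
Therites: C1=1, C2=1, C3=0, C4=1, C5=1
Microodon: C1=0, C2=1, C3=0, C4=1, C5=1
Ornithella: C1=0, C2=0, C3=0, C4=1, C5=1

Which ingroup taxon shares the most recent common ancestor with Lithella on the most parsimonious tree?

Platyax

Character polarity is set by the outgroup: the derived state is whichever differs from the outgroup's state, so for C1, C2, C4, C5 the derived state is '0', and for the remaining characters it is '1'.
C1: derived state '0' in Microodon, Ornithella, and Steneus only — synapomorphy for {Microodon, Ornithella, Steneus}.
C2 (derived state '0') is shared by Ornithella and Steneus — a synapomorphy uniting that clade.
Only Haliis, Lithella, and Platyax show the derived state '1' for C3, supporting them as a clade.
C4 (derived state '0') is shared by Lithella and Platyax — a synapomorphy uniting that clade.
C5: derived state '0' in Haliis only — an autapomorphy, so it tells us nothing about relationships among taxa.
Most parsimonious ingroup topology: ((Haliis,(Platyax,Lithella)),(Microodon,(Steneus,Ornithella))).
Lithella and Platyax form a cherry on this tree, so they are sister taxa.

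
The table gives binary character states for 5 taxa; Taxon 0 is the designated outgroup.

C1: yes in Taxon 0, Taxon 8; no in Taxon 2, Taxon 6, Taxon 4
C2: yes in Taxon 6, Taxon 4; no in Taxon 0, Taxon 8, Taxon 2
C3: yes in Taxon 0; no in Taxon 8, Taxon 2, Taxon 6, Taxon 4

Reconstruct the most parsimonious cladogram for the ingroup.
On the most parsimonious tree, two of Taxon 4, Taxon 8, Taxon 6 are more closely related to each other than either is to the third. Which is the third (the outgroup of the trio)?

Character polarity is set by the outgroup: the derived state is whichever differs from the outgroup's state, so for C1, C3 the derived state is 'no', and for the remaining characters it is 'yes'.
C1: derived state 'no' in Taxon 2, Taxon 4, and Taxon 6 only — synapomorphy for {Taxon 2, Taxon 4, Taxon 6}.
C2 (derived state 'yes') is shared by Taxon 4 and Taxon 6 — a synapomorphy uniting that clade.
All ingroup taxa share the derived state 'no' for C3; it defines the ingroup but does not resolve relationships within it.
Most parsimonious ingroup topology: (Taxon 8,(Taxon 2,(Taxon 6,Taxon 4))).
Taxon 6 and Taxon 4 share a more recent common ancestor with each other than either does with Taxon 8, so Taxon 8 is the least closely related of the three.

Taxon 8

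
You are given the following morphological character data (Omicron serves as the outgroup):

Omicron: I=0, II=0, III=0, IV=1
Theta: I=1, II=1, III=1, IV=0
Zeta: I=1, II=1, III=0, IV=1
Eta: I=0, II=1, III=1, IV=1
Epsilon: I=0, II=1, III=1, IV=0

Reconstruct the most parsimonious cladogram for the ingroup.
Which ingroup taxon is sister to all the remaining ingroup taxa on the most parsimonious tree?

Zeta

Character polarity is set by the outgroup: the derived state is whichever differs from the outgroup's state, so for IV the derived state is '0', and for the remaining characters it is '1'.
I groups Theta and Zeta, which is incompatible with the clades supported by the remaining characters; treating it as convergent (homoplasy) costs fewer steps than any alternative tree.
II (derived state '1') is shared by all ingroup taxa — unites the whole ingroup.
Only Epsilon, Eta, and Theta show the derived state '1' for III, supporting them as a clade.
Only Epsilon and Theta show the derived state '0' for IV, supporting them as a clade.
Most parsimonious ingroup topology: (((Theta,Epsilon),Eta),Zeta).
Zeta is sister to the clade containing all other ingroup taxa, so it is the earliest-diverging (most basal) ingroup lineage.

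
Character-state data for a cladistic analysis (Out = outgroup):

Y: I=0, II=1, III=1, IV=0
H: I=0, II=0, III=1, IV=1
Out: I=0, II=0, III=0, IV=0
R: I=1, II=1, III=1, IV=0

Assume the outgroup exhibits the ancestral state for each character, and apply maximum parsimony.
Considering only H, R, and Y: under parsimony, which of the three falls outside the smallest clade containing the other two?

The outgroup has state '0' for every character, so '1' is the derived state throughout.
I: derived state '1' in R only — an autapomorphy, so it tells us nothing about relationships among taxa.
II: derived state '1' in R and Y only — synapomorphy for {R, Y}.
III (derived state '1') is shared by all ingroup taxa — unites the whole ingroup.
IV: derived state '1' in H only — an autapomorphy, so it tells us nothing about relationships among taxa.
Most parsimonious ingroup topology: ((Y,R),H).
Y and R share a more recent common ancestor with each other than either does with H, so H is the least closely related of the three.

H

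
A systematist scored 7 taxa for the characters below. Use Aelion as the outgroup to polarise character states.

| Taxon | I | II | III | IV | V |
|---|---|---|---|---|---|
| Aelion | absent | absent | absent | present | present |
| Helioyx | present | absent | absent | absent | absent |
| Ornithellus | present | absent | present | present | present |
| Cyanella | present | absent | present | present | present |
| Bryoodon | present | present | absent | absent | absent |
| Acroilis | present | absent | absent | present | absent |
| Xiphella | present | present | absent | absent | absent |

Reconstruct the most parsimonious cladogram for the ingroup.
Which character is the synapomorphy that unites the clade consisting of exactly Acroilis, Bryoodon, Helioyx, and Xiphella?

Character polarity is set by the outgroup: the derived state is whichever differs from the outgroup's state, so for IV, V the derived state is 'absent', and for the remaining characters it is 'present'.
All ingroup taxa share the derived state 'present' for I; it defines the ingroup but does not resolve relationships within it.
II: derived state 'present' in Bryoodon and Xiphella only — synapomorphy for {Bryoodon, Xiphella}.
III: derived state 'present' in Cyanella and Ornithellus only — synapomorphy for {Cyanella, Ornithellus}.
IV (derived state 'absent') is shared by Bryoodon, Helioyx, and Xiphella — a synapomorphy uniting that clade.
V (derived state 'absent') is shared by Acroilis, Bryoodon, Helioyx, and Xiphella — a synapomorphy uniting that clade.
Most parsimonious ingroup topology: (((Helioyx,(Bryoodon,Xiphella)),Acroilis),(Ornithellus,Cyanella)).
The clade {Acroilis, Bryoodon, Helioyx, Xiphella} is supported by V: its derived state 'absent' occurs in exactly those taxa and in no other taxon (including the outgroup).

V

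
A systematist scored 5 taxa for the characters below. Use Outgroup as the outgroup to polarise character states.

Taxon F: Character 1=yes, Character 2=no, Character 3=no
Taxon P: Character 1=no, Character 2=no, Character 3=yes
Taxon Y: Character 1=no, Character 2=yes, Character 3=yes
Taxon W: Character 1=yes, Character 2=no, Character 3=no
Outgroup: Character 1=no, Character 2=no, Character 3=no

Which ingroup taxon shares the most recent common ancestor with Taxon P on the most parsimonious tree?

Taxon Y

The outgroup has state 'no' for every character, so 'yes' is the derived state throughout.
Only Taxon F and Taxon W show the derived state 'yes' for Character 1, supporting them as a clade.
Character 2: derived state 'yes' in Taxon Y only — an autapomorphy, so it tells us nothing about relationships among taxa.
Character 3 (derived state 'yes') is shared by Taxon P and Taxon Y — a synapomorphy uniting that clade.
Most parsimonious ingroup topology: ((Taxon P,Taxon Y),(Taxon F,Taxon W)).
Taxon P and Taxon Y form a cherry on this tree, so they are sister taxa.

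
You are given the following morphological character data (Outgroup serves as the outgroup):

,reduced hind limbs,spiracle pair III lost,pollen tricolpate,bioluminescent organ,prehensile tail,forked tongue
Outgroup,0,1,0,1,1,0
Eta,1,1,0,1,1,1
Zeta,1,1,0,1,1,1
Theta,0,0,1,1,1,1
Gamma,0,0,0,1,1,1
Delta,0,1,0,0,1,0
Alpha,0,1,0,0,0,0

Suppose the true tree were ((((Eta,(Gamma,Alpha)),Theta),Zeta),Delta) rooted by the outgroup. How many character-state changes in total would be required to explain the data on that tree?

10

Map each character onto ((((Eta,(Gamma,Alpha)),Theta),Zeta),Delta) (rooted by Outgroup) and count the minimum state changes it requires (Fitch parsimony):
reduced hind limbs: 2; spiracle pair III lost: 2; pollen tricolpate: 1; bioluminescent organ: 2; prehensile tail: 1; forked tongue: 2.
Total tree length = 10.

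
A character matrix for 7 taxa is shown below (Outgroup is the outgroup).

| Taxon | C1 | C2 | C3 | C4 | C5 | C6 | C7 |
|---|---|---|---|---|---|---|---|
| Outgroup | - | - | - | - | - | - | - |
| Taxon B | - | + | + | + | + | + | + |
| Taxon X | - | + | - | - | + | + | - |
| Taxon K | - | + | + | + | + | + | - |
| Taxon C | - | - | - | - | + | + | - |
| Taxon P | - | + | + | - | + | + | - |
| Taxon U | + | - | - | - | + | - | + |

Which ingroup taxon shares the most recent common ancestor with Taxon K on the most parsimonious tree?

The outgroup has state '-' for every character, so '+' is the derived state throughout.
C1: derived state '+' in Taxon U only — an autapomorphy, so it tells us nothing about relationships among taxa.
Only Taxon B, Taxon K, Taxon P, and Taxon X show the derived state '+' for C2, supporting them as a clade.
C3 (derived state '+') is shared by Taxon B, Taxon K, and Taxon P — a synapomorphy uniting that clade.
C4 (derived state '+') is shared by Taxon B and Taxon K — a synapomorphy uniting that clade.
All ingroup taxa share the derived state '+' for C5; it defines the ingroup but does not resolve relationships within it.
C6: derived state '+' in Taxon B, Taxon C, Taxon K, Taxon P, and Taxon X only — synapomorphy for {Taxon B, Taxon C, Taxon K, Taxon P, Taxon X}.
C7 groups Taxon B and Taxon U, which is incompatible with the clades supported by the remaining characters; treating it as convergent (homoplasy) costs fewer steps than any alternative tree.
Most parsimonious ingroup topology: (((((Taxon B,Taxon K),Taxon P),Taxon X),Taxon C),Taxon U).
Taxon K and Taxon B form a cherry on this tree, so they are sister taxa.

Taxon B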